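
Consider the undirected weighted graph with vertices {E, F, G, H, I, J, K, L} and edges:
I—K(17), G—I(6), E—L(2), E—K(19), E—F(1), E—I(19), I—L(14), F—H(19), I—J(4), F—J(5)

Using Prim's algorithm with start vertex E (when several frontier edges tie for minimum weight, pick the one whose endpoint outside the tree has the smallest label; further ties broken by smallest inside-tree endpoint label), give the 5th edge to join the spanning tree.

G-I

Prim, starting at E.
Step 1: frontier [E—F 1, E—L 2, E—I 19, E—K 19] → take E—F (1); add F.
Step 2: frontier [E—L 2, E—I 19, E—K 19, F—J 5, F—H 19] → take E—L (2); add L.
Step 3: frontier [E—I 19, E—K 19, F—J 5, F—H 19, I—L 14] → take F—J (5); add J.
Step 4: frontier [E—I 19, E—K 19, F—H 19, I—J 4, I—L 14] → take I—J (4); add I.
Step 5: frontier [E—K 19, F—H 19, G—I 6, I—K 17] → take G—I (6); add G.
Step 6: frontier [E—K 19, F—H 19, I—K 17] → take I—K (17); add K.
Step 7: frontier [F—H 19] → take F—H (19); add H.
The 5th edge added is G—I.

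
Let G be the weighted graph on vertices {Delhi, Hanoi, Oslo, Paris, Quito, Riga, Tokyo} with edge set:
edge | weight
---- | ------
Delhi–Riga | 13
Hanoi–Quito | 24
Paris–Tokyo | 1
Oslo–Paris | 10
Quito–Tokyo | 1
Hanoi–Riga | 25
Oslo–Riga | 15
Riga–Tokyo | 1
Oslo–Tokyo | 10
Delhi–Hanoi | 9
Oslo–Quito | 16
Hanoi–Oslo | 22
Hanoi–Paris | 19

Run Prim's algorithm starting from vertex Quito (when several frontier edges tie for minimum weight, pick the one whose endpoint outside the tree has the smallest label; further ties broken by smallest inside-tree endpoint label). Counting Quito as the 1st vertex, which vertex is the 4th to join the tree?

Riga

Prim's algorithm from Quito:
Step 1: frontier [Quito–Tokyo 1, Oslo–Quito 16, Hanoi–Quito 24] → take Quito–Tokyo (1); add Tokyo.
Step 2: frontier [Oslo–Quito 16, Hanoi–Quito 24, Paris–Tokyo 1, Riga–Tokyo 1, Oslo–Tokyo 10] → take Paris–Tokyo (1); add Paris.
Step 3: frontier [Oslo–Paris 10, Hanoi–Paris 19, Oslo–Quito 16, Hanoi–Quito 24, Riga–Tokyo 1, Oslo–Tokyo 10] → take Riga–Tokyo (1); add Riga.
Step 4: frontier [Oslo–Paris 10, Hanoi–Paris 19, Oslo–Quito 16, Hanoi–Quito 24, Delhi–Riga 13, Oslo–Riga 15, Hanoi–Riga 25, Oslo–Tokyo 10] → take Oslo–Paris (10); add Oslo.
Step 5: frontier [Hanoi–Oslo 22, Hanoi–Paris 19, Hanoi–Quito 24, Delhi–Riga 13, Hanoi–Riga 25] → take Delhi–Riga (13); add Delhi.
Step 6: frontier [Delhi–Hanoi 9, Hanoi–Oslo 22, Hanoi–Paris 19, Hanoi–Quito 24, Hanoi–Riga 25] → take Delhi–Hanoi (9); add Hanoi.
Vertex order: Quito, Tokyo, Paris, Riga, Oslo, Delhi, Hanoi. The 4th vertex is Riga.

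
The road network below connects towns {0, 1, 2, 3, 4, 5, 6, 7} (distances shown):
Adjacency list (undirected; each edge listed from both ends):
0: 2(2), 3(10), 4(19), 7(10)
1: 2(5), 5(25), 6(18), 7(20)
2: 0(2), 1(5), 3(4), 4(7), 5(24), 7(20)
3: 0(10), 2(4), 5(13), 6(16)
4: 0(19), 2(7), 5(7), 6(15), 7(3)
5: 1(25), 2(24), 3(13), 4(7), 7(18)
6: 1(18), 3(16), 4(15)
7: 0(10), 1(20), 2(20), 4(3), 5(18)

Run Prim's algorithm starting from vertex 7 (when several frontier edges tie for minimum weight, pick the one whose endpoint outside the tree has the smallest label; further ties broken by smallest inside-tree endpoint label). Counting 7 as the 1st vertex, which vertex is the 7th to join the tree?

5

Prim, starting at 7.
Step 1: cheapest edge leaving the tree is 4–7 (3); add 4.
Step 2: cheapest edge leaving the tree is 2–4 (7); add 2.
Step 3: cheapest edge leaving the tree is 0–2 (2); add 0.
Step 4: cheapest edge leaving the tree is 2–3 (4); add 3.
Step 5: cheapest edge leaving the tree is 1–2 (5); add 1.
Step 6: cheapest edge leaving the tree is 4–5 (7); add 5.
Step 7: cheapest edge leaving the tree is 4–6 (15); add 6.
Vertex order: 7, 4, 2, 0, 3, 1, 5, 6. The 7th vertex is 5.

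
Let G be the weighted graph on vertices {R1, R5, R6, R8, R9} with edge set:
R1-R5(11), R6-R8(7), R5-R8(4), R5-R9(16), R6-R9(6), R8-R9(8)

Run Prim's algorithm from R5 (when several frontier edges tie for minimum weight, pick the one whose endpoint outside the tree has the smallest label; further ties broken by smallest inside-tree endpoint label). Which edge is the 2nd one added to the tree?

R6-R8

Prim's algorithm from R5:
Step 1: frontier [R5-R8 4, R1-R5 11, R5-R9 16] → take R5-R8 (4); add R8.
Step 2: frontier [R1-R5 11, R5-R9 16, R6-R8 7, R8-R9 8] → take R6-R8 (7); add R6.
Step 3: frontier [R1-R5 11, R5-R9 16, R6-R9 6, R8-R9 8] → take R6-R9 (6); add R9.
Step 4: frontier [R1-R5 11] → take R1-R5 (11); add R1.
The 2nd edge added is R6-R8.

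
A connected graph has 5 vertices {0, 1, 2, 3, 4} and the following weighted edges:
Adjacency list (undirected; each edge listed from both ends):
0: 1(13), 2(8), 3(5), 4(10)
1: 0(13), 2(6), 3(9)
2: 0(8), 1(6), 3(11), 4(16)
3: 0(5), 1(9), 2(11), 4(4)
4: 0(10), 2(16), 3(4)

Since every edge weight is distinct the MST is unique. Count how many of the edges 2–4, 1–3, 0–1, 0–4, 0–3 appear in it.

1

Sort edges by weight, then run Kruskal:
3–4 (4): add. Components now {0} {1} {2} {3,4}
0–3 (5): add. Components now {0,3,4} {1} {2}
1–2 (6): add. Components now {0,3,4} {1,2}
0–2 (8): add. Components now {0,1,2,3,4}
MST edge set: {3–4, 0–3, 1–2, 0–2}.
Of the listed edges, {0–3} are in the MST → 1.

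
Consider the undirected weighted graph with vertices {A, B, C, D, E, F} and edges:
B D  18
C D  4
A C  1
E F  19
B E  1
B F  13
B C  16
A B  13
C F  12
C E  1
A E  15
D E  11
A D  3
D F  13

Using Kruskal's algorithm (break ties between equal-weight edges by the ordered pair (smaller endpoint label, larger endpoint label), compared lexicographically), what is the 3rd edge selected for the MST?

Kruskal: consider edges lightest-first.
A C (1): add. Components now {A,C} {B} {D} {E} {F}
B E (1): add. Components now {A,C} {B,E} {D} {F}
C E (1): add. Components now {A,B,C,E} {D} {F}
A D (3): add. Components now {A,B,C,D,E} {F}
C D (4): skip — C and D already connected.
D E (11): skip — D and E already connected.
C F (12): add. Components now {A,B,C,D,E,F}
The 3rd edge added is C E.

C-E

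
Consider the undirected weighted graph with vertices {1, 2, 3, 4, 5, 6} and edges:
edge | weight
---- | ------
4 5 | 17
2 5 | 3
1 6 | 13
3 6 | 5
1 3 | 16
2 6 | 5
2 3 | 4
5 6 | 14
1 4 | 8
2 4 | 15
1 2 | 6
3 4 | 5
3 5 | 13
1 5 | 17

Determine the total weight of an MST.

23

Kruskal's algorithm — process edges by increasing weight (ties by edge label):
2 5 (3): add — endpoints in different components.
2 3 (4): add — endpoints in different components.
2 6 (5): add — endpoints in different components.
3 4 (5): add — endpoints in different components.
3 6 (5): skip — 3 and 6 already connected.
1 2 (6): add — endpoints in different components.
MST edges: 2 5, 2 3, 2 6, 3 4, 1 2; total weight 3+4+5+5+6 = 23.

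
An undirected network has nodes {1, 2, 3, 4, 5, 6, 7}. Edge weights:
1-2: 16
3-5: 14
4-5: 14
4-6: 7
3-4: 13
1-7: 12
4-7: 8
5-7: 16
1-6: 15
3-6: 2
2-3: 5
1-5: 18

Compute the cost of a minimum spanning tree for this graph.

48

Kruskal: consider edges lightest-first.
3-6 (2): add. Components now {1} {2} {3,6} {4} {5} {7}
2-3 (5): add. Components now {1} {2,3,6} {4} {5} {7}
4-6 (7): add. Components now {1} {2,3,4,6} {5} {7}
4-7 (8): add. Components now {1} {2,3,4,6,7} {5}
1-7 (12): add. Components now {1,2,3,4,6,7} {5}
3-4 (13): skip — 3 and 4 already connected.
3-5 (14): add. Components now {1,2,3,4,5,6,7}
MST edges: 3-6, 2-3, 4-6, 4-7, 1-7, 3-5; total weight 2+5+7+8+12+14 = 48.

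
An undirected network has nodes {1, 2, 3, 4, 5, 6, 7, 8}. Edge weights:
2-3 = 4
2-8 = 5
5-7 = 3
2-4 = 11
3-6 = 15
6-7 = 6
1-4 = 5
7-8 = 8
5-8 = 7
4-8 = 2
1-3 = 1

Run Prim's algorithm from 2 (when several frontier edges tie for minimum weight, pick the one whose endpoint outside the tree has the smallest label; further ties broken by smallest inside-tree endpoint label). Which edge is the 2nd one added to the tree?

Grow the tree from 2 using Prim:
Step 1: cheapest edge leaving the tree is 2-3 (4); add 3.
Step 2: cheapest edge leaving the tree is 1-3 (1); add 1.
Step 3: cheapest edge leaving the tree is 1-4 (5); add 4.
Step 4: cheapest edge leaving the tree is 4-8 (2); add 8.
Step 5: cheapest edge leaving the tree is 5-8 (7); add 5.
Step 6: cheapest edge leaving the tree is 5-7 (3); add 7.
Step 7: cheapest edge leaving the tree is 6-7 (6); add 6.
The 2nd edge added is 1-3.

1-3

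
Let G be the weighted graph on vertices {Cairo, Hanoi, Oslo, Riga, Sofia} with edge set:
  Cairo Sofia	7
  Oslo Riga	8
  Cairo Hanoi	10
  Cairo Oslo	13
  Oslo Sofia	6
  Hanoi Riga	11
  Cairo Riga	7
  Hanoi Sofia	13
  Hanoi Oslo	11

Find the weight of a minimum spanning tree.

30

Kruskal: consider edges lightest-first.
Oslo Sofia (6): add — endpoints in different components.
Cairo Riga (7): add — endpoints in different components.
Cairo Sofia (7): add — endpoints in different components.
Oslo Riga (8): skip — Riga and Oslo already connected.
Cairo Hanoi (10): add — endpoints in different components.
MST edges: Oslo Sofia, Cairo Riga, Cairo Sofia, Cairo Hanoi; total weight 6+7+7+10 = 30.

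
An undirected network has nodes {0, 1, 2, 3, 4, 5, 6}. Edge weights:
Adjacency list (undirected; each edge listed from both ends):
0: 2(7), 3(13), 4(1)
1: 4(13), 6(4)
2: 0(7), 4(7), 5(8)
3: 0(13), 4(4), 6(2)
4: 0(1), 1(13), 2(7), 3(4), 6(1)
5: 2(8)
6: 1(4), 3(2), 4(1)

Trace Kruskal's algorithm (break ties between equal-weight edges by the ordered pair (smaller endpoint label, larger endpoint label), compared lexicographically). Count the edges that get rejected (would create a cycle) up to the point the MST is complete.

2

Kruskal: consider edges lightest-first.
0-4 (1): add. Components now {0,4} {1} {2} {3} {5} {6}
4-6 (1): add. Components now {0,4,6} {1} {2} {3} {5}
3-6 (2): add. Components now {0,3,4,6} {1} {2} {5}
1-6 (4): add. Components now {0,1,3,4,6} {2} {5}
3-4 (4): skip — 3 and 4 already connected.
0-2 (7): add. Components now {0,1,2,3,4,6} {5}
2-4 (7): skip — 2 and 4 already connected.
2-5 (8): add. Components now {0,1,2,3,4,5,6}
Edges rejected before the tree was complete: 2.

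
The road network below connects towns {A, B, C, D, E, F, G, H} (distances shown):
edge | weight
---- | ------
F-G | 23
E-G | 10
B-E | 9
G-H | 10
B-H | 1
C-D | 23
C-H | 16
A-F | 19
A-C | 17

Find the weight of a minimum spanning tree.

Sort edges by weight, then run Kruskal:
B-H (1): add — endpoints in different components.
B-E (9): add — endpoints in different components.
E-G (10): add — endpoints in different components.
G-H (10): skip — G and H already connected.
C-H (16): add — endpoints in different components.
A-C (17): add — endpoints in different components.
A-F (19): add — endpoints in different components.
C-D (23): add — endpoints in different components.
MST edges: B-H, B-E, E-G, C-H, A-C, A-F, C-D; total weight 1+9+10+16+17+19+23 = 95.

95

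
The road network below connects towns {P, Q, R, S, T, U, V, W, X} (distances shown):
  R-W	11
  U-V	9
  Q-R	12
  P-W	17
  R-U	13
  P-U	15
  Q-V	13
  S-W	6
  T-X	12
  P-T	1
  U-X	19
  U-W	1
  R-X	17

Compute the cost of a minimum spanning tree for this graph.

67

Prim, starting at W.
Step 1: frontier [U-W 1, S-W 6, R-W 11, P-W 17] → take U-W (1); add U.
Step 2: frontier [U-V 9, R-U 13, P-U 15, U-X 19, S-W 6, R-W 11, P-W 17] → take S-W (6); add S.
Step 3: frontier [U-V 9, R-U 13, P-U 15, U-X 19, R-W 11, P-W 17] → take U-V (9); add V.
Step 4: frontier [R-U 13, P-U 15, U-X 19, Q-V 13, R-W 11, P-W 17] → take R-W (11); add R.
Step 5: frontier [Q-R 12, R-X 17, P-U 15, U-X 19, Q-V 13, P-W 17] → take Q-R (12); add Q.
Step 6: frontier [R-X 17, P-U 15, U-X 19, P-W 17] → take P-U (15); add P.
Step 7: frontier [P-T 1, R-X 17, U-X 19] → take P-T (1); add T.
Step 8: frontier [R-X 17, T-X 12, U-X 19] → take T-X (12); add X.
MST edges: U-W, S-W, U-V, R-W, Q-R, P-U, P-T, T-X; total weight 1+6+9+11+12+15+1+12 = 67.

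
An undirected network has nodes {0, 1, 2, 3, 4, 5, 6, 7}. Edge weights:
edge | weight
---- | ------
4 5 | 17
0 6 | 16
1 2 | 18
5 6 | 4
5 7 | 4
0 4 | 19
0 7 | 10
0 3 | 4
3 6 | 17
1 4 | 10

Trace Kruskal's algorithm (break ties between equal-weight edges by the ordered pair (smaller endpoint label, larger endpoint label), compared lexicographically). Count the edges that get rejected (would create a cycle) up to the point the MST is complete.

2

Sort edges by weight, then run Kruskal:
0 3 (4): add — endpoints in different components.
5 6 (4): add — endpoints in different components.
5 7 (4): add — endpoints in different components.
0 7 (10): add — endpoints in different components.
1 4 (10): add — endpoints in different components.
0 6 (16): skip — 0 and 6 already connected.
3 6 (17): skip — 3 and 6 already connected.
4 5 (17): add — endpoints in different components.
1 2 (18): add — endpoints in different components.
Edges rejected before the tree was complete: 2.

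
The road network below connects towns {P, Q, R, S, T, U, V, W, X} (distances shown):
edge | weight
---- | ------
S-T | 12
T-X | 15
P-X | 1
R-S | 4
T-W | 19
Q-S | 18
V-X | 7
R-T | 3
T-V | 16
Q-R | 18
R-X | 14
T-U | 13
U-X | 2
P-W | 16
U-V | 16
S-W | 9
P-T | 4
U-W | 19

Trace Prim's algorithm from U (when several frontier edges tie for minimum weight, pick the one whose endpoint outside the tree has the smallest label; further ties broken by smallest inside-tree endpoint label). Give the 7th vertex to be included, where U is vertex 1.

V

Prim's algorithm from U:
Step 1: cheapest edge leaving the tree is U-X (2); add X.
Step 2: cheapest edge leaving the tree is P-X (1); add P.
Step 3: cheapest edge leaving the tree is P-T (4); add T.
Step 4: cheapest edge leaving the tree is R-T (3); add R.
Step 5: cheapest edge leaving the tree is R-S (4); add S.
Step 6: cheapest edge leaving the tree is V-X (7); add V.
Step 7: cheapest edge leaving the tree is S-W (9); add W.
Step 8: cheapest edge leaving the tree is Q-R (18); add Q.
Vertex order: U, X, P, T, R, S, V, W, Q. The 7th vertex is V.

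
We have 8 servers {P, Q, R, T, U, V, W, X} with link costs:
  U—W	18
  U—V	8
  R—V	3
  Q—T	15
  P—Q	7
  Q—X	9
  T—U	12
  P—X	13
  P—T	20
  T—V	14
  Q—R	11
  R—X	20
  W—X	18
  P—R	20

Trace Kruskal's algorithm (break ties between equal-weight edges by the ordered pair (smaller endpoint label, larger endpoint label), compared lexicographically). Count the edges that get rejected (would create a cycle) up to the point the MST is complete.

Kruskal: consider edges lightest-first.
R—V (3): add — endpoints in different components.
P—Q (7): add — endpoints in different components.
U—V (8): add — endpoints in different components.
Q—X (9): add — endpoints in different components.
Q—R (11): add — endpoints in different components.
T—U (12): add — endpoints in different components.
P—X (13): skip — X and P already connected.
T—V (14): skip — T and V already connected.
Q—T (15): skip — Q and T already connected.
U—W (18): add — endpoints in different components.
Edges rejected before the tree was complete: 3.

3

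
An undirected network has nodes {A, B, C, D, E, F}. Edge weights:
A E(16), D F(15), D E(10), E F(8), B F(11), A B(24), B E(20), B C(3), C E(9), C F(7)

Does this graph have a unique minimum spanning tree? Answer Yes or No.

Yes

Kruskal: consider edges lightest-first.
B C (3): add — endpoints in different components.
C F (7): add — endpoints in different components.
E F (8): add — endpoints in different components.
C E (9): skip — C and E already connected.
D E (10): add — endpoints in different components.
B F (11): skip — B and F already connected.
D F (15): skip — D and F already connected.
A E (16): add — endpoints in different components.
Every non-tree edge has weight strictly greater than the heaviest edge on the tree path between its endpoints, so the MST is unique.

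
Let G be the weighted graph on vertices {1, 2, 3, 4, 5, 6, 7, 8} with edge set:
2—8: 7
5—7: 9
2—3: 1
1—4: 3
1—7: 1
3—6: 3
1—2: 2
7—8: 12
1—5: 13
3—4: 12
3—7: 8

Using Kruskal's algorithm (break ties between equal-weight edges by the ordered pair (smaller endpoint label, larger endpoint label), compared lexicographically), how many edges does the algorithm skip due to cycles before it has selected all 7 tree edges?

Sort edges by weight, then run Kruskal:
1—7 (1): add — endpoints in different components.
2—3 (1): add — endpoints in different components.
1—2 (2): add — endpoints in different components.
1—4 (3): add — endpoints in different components.
3—6 (3): add — endpoints in different components.
2—8 (7): add — endpoints in different components.
3—7 (8): skip — 3 and 7 already connected.
5—7 (9): add — endpoints in different components.
Edges rejected before the tree was complete: 1.

1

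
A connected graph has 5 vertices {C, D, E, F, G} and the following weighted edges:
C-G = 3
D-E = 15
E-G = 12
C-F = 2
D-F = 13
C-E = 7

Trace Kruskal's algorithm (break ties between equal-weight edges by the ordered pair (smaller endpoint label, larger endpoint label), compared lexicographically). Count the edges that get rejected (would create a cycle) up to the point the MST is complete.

Kruskal: consider edges lightest-first.
C-F (2): add — endpoints in different components.
C-G (3): add — endpoints in different components.
C-E (7): add — endpoints in different components.
E-G (12): skip — E and G already connected.
D-F (13): add — endpoints in different components.
Edges rejected before the tree was complete: 1.

1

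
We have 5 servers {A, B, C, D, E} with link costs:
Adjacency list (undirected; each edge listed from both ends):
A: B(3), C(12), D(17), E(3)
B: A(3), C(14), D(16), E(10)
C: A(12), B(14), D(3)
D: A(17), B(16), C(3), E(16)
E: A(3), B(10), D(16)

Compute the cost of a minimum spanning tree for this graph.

21

Prim, starting at D.
Step 1: frontier [C D 3, B D 16, D E 16, A D 17] → take C D (3); add C.
Step 2: frontier [A C 12, B C 14, B D 16, D E 16, A D 17] → take A C (12); add A.
Step 3: frontier [A B 3, A E 3, B C 14, B D 16, D E 16] → take A B (3); add B.
Step 4: frontier [A E 3, B E 10, D E 16] → take A E (3); add E.
MST edges: C D, A C, A B, A E; total weight 3+12+3+3 = 21.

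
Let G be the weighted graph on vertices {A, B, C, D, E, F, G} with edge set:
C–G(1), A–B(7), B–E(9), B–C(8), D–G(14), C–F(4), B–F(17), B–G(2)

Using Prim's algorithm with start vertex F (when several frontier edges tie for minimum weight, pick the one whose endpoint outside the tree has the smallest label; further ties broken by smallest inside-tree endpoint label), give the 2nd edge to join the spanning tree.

C-G

Prim, starting at F.
Step 1: frontier [C–F 4, B–F 17] → take C–F (4); add C.
Step 2: frontier [C–G 1, B–C 8, B–F 17] → take C–G (1); add G.
Step 3: frontier [B–C 8, B–F 17, B–G 2, D–G 14] → take B–G (2); add B.
Step 4: frontier [A–B 7, B–E 9, D–G 14] → take A–B (7); add A.
Step 5: frontier [B–E 9, D–G 14] → take B–E (9); add E.
Step 6: frontier [D–G 14] → take D–G (14); add D.
The 2nd edge added is C–G.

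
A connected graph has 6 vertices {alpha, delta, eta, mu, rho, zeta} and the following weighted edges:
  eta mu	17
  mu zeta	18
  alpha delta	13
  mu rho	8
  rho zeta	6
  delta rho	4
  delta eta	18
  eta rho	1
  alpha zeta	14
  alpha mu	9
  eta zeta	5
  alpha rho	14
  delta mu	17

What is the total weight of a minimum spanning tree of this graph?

27

Kruskal: consider edges lightest-first.
eta rho (1): add. Components now {delta} {eta,rho} {alpha} {zeta} {mu}
delta rho (4): add. Components now {delta,eta,rho} {alpha} {zeta} {mu}
eta zeta (5): add. Components now {delta,eta,rho,zeta} {alpha} {mu}
rho zeta (6): skip — rho and zeta already connected.
mu rho (8): add. Components now {delta,eta,mu,rho,zeta} {alpha}
alpha mu (9): add. Components now {alpha,delta,eta,mu,rho,zeta}
MST edges: eta rho, delta rho, eta zeta, mu rho, alpha mu; total weight 1+4+5+8+9 = 27.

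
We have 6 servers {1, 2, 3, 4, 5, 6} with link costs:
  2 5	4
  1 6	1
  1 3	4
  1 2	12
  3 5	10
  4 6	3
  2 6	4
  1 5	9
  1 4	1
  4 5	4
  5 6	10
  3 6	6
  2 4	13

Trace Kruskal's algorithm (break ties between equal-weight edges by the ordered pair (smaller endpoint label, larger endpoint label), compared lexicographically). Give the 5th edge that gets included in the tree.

Kruskal: consider edges lightest-first.
1 4 (1): add. Components now {1,4} {2} {3} {5} {6}
1 6 (1): add. Components now {1,4,6} {2} {3} {5}
4 6 (3): skip — 4 and 6 already connected.
1 3 (4): add. Components now {1,3,4,6} {2} {5}
2 5 (4): add. Components now {1,3,4,6} {2,5}
2 6 (4): add. Components now {1,2,3,4,5,6}
The 5th edge added is 2 6.

2-6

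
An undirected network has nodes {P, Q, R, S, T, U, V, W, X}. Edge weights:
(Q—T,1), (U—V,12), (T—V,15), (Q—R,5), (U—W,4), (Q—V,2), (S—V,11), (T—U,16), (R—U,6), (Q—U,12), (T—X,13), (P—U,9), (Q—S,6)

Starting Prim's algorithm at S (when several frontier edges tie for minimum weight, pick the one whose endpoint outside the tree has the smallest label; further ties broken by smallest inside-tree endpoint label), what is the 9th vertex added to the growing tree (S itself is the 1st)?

X

Grow the tree from S using Prim:
Step 1: frontier [Q—S 6, S—V 11] → take Q—S (6); add Q.
Step 2: frontier [Q—T 1, Q—V 2, Q—R 5, Q—U 12, S—V 11] → take Q—T (1); add T.
Step 3: frontier [Q—V 2, Q—R 5, Q—U 12, S—V 11, T—X 13, T—V 15, T—U 16] → take Q—V (2); add V.
Step 4: frontier [Q—R 5, Q—U 12, T—X 13, T—U 16, U—V 12] → take Q—R (5); add R.
Step 5: frontier [Q—U 12, R—U 6, T—X 13, T—U 16, U—V 12] → take R—U (6); add U.
Step 6: frontier [T—X 13, U—W 4, P—U 9] → take U—W (4); add W.
Step 7: frontier [T—X 13, P—U 9] → take P—U (9); add P.
Step 8: frontier [T—X 13] → take T—X (13); add X.
Vertex order: S, Q, T, V, R, U, W, P, X. The 9th vertex is X.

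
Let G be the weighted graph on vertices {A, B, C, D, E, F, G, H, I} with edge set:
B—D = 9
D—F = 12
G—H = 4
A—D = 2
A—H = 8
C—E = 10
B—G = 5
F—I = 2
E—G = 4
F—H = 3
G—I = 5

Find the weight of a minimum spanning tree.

Kruskal's algorithm — process edges by increasing weight (ties by edge label):
A—D (2): add — endpoints in different components.
F—I (2): add — endpoints in different components.
F—H (3): add — endpoints in different components.
E—G (4): add — endpoints in different components.
G—H (4): add — endpoints in different components.
B—G (5): add — endpoints in different components.
G—I (5): skip — G and I already connected.
A—H (8): add — endpoints in different components.
B—D (9): skip — B and D already connected.
C—E (10): add — endpoints in different components.
MST edges: A—D, F—I, F—H, E—G, G—H, B—G, A—H, C—E; total weight 2+2+3+4+4+5+8+10 = 38.

38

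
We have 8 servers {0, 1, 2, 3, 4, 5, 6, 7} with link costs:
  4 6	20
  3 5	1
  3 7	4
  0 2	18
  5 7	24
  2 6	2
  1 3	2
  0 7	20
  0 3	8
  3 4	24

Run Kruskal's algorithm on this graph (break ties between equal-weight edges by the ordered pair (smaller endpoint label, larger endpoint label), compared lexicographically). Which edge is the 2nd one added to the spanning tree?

Sort edges by weight, then run Kruskal:
3 5 (1): add — endpoints in different components.
1 3 (2): add — endpoints in different components.
2 6 (2): add — endpoints in different components.
3 7 (4): add — endpoints in different components.
0 3 (8): add — endpoints in different components.
0 2 (18): add — endpoints in different components.
0 7 (20): skip — 0 and 7 already connected.
4 6 (20): add — endpoints in different components.
The 2nd edge added is 1 3.

1-3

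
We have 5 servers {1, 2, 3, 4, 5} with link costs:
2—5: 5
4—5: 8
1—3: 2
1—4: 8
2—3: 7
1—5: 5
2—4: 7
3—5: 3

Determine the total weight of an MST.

Prim, starting at 4.
Step 1: cheapest edge leaving the tree is 2—4 (7); add 2.
Step 2: cheapest edge leaving the tree is 2—5 (5); add 5.
Step 3: cheapest edge leaving the tree is 3—5 (3); add 3.
Step 4: cheapest edge leaving the tree is 1—3 (2); add 1.
MST edges: 2—4, 2—5, 3—5, 1—3; total weight 7+5+3+2 = 17.

17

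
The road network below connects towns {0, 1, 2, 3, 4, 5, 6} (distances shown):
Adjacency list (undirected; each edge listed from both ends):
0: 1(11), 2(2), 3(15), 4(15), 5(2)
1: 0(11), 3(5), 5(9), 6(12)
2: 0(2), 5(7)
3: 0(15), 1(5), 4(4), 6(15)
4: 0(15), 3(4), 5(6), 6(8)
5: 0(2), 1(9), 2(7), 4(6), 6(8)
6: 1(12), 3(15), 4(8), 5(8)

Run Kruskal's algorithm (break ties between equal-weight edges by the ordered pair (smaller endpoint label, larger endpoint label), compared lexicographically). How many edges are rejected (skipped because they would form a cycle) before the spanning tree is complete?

1

Sort edges by weight, then run Kruskal:
0 2 (2): add — endpoints in different components.
0 5 (2): add — endpoints in different components.
3 4 (4): add — endpoints in different components.
1 3 (5): add — endpoints in different components.
4 5 (6): add — endpoints in different components.
2 5 (7): skip — 2 and 5 already connected.
4 6 (8): add — endpoints in different components.
Edges rejected before the tree was complete: 1.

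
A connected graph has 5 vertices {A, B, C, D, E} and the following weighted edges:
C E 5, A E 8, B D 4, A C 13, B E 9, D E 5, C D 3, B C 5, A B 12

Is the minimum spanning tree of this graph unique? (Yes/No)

No

Sort edges by weight, then run Kruskal:
C D (3): add. Components now {A} {B} {C,D} {E}
B D (4): add. Components now {A} {B,C,D} {E}
B C (5): skip — B and C already connected.
C E (5): add. Components now {A} {B,C,D,E}
D E (5): skip — D and E already connected.
A E (8): add. Components now {A,B,C,D,E}
Non-tree edge D E has weight 5, equal to the heaviest edge on its tree cycle — swapping gives another MST of the same weight. Not unique.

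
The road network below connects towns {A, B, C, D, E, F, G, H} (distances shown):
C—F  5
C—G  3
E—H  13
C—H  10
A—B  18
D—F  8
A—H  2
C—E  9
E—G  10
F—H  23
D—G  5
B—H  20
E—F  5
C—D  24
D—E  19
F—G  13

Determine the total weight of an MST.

Kruskal: consider edges lightest-first.
A—H (2): add — endpoints in different components.
C—G (3): add — endpoints in different components.
C—F (5): add — endpoints in different components.
D—G (5): add — endpoints in different components.
E—F (5): add — endpoints in different components.
D—F (8): skip — D and F already connected.
C—E (9): skip — C and E already connected.
C—H (10): add — endpoints in different components.
E—G (10): skip — E and G already connected.
E—H (13): skip — E and H already connected.
F—G (13): skip — F and G already connected.
A—B (18): add — endpoints in different components.
MST edges: A—H, C—G, C—F, D—G, E—F, C—H, A—B; total weight 2+3+5+5+5+10+18 = 48.

48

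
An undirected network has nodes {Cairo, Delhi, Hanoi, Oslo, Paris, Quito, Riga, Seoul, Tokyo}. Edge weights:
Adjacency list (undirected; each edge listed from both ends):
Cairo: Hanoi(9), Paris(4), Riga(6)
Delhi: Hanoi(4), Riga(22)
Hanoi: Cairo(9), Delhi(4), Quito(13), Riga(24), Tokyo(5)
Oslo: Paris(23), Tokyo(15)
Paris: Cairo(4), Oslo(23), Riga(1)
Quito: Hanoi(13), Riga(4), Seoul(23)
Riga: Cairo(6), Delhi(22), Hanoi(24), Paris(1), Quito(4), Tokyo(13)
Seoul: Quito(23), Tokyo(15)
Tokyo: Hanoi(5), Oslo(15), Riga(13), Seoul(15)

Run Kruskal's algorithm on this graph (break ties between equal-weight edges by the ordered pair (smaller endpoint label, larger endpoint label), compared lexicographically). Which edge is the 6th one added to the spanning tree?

Kruskal: consider edges lightest-first.
Paris Riga (1): add — endpoints in different components.
Cairo Paris (4): add — endpoints in different components.
Delhi Hanoi (4): add — endpoints in different components.
Quito Riga (4): add — endpoints in different components.
Hanoi Tokyo (5): add — endpoints in different components.
Cairo Riga (6): skip — Riga and Cairo already connected.
Cairo Hanoi (9): add — endpoints in different components.
Hanoi Quito (13): skip — Quito and Hanoi already connected.
Riga Tokyo (13): skip — Tokyo and Riga already connected.
Oslo Tokyo (15): add — endpoints in different components.
Seoul Tokyo (15): add — endpoints in different components.
The 6th edge added is Cairo Hanoi.

Cairo-Hanoi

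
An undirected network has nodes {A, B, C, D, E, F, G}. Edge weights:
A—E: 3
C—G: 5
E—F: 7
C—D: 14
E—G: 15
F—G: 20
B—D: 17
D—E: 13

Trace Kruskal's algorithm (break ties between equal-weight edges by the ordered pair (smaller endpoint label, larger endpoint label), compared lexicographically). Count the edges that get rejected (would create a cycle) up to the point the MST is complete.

Sort edges by weight, then run Kruskal:
A—E (3): add — endpoints in different components.
C—G (5): add — endpoints in different components.
E—F (7): add — endpoints in different components.
D—E (13): add — endpoints in different components.
C—D (14): add — endpoints in different components.
E—G (15): skip — E and G already connected.
B—D (17): add — endpoints in different components.
Edges rejected before the tree was complete: 1.

1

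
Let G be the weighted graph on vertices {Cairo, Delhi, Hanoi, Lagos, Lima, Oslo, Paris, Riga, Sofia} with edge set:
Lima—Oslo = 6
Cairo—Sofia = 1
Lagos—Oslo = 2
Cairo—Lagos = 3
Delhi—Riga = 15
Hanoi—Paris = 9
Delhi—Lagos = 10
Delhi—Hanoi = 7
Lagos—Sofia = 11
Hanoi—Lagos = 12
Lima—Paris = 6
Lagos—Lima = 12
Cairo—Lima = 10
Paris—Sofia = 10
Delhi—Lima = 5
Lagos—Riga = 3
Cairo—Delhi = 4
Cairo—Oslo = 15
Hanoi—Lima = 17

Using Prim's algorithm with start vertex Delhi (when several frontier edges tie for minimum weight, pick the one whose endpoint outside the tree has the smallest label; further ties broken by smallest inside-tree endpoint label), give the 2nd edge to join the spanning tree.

Prim, starting at Delhi.
Step 1: cheapest edge leaving the tree is Cairo—Delhi (4); add Cairo.
Step 2: cheapest edge leaving the tree is Cairo—Sofia (1); add Sofia.
Step 3: cheapest edge leaving the tree is Cairo—Lagos (3); add Lagos.
Step 4: cheapest edge leaving the tree is Lagos—Oslo (2); add Oslo.
Step 5: cheapest edge leaving the tree is Lagos—Riga (3); add Riga.
Step 6: cheapest edge leaving the tree is Delhi—Lima (5); add Lima.
Step 7: cheapest edge leaving the tree is Lima—Paris (6); add Paris.
Step 8: cheapest edge leaving the tree is Delhi—Hanoi (7); add Hanoi.
The 2nd edge added is Cairo—Sofia.

Cairo-Sofia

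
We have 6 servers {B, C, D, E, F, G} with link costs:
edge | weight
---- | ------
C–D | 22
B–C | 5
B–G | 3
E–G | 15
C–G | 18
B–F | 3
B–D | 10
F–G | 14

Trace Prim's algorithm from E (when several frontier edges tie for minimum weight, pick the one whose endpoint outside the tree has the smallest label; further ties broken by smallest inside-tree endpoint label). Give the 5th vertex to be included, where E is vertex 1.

C

Prim, starting at E.
Step 1: cheapest edge leaving the tree is E–G (15); add G.
Step 2: cheapest edge leaving the tree is B–G (3); add B.
Step 3: cheapest edge leaving the tree is B–F (3); add F.
Step 4: cheapest edge leaving the tree is B–C (5); add C.
Step 5: cheapest edge leaving the tree is B–D (10); add D.
Vertex order: E, G, B, F, C, D. The 5th vertex is C.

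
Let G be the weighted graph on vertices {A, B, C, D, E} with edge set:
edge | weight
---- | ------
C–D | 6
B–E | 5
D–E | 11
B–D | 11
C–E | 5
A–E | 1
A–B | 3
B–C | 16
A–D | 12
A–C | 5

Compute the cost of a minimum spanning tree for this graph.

Grow the tree from C using Prim:
Step 1: cheapest edge leaving the tree is A–C (5); add A.
Step 2: cheapest edge leaving the tree is A–E (1); add E.
Step 3: cheapest edge leaving the tree is A–B (3); add B.
Step 4: cheapest edge leaving the tree is C–D (6); add D.
MST edges: A–C, A–E, A–B, C–D; total weight 5+1+3+6 = 15.

15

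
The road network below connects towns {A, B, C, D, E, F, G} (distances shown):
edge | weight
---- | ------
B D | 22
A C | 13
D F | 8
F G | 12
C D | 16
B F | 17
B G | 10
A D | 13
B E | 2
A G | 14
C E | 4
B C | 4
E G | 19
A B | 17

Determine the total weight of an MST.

49

Sort edges by weight, then run Kruskal:
B E (2): add — endpoints in different components.
B C (4): add — endpoints in different components.
C E (4): skip — C and E already connected.
D F (8): add — endpoints in different components.
B G (10): add — endpoints in different components.
F G (12): add — endpoints in different components.
A C (13): add — endpoints in different components.
MST edges: B E, B C, D F, B G, F G, A C; total weight 2+4+8+10+12+13 = 49.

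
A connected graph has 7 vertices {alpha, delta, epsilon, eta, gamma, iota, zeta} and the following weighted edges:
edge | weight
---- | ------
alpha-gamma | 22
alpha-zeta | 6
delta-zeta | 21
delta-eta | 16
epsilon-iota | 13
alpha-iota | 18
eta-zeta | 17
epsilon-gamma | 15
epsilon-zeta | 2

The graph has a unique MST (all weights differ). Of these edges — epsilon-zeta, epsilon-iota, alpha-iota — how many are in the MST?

Kruskal: consider edges lightest-first.
epsilon-zeta (2): add — endpoints in different components.
alpha-zeta (6): add — endpoints in different components.
epsilon-iota (13): add — endpoints in different components.
epsilon-gamma (15): add — endpoints in different components.
delta-eta (16): add — endpoints in different components.
eta-zeta (17): add — endpoints in different components.
MST edge set: {epsilon-zeta, alpha-zeta, epsilon-iota, epsilon-gamma, delta-eta, eta-zeta}.
Of the listed edges, {epsilon-zeta, epsilon-iota} are in the MST → 2.

2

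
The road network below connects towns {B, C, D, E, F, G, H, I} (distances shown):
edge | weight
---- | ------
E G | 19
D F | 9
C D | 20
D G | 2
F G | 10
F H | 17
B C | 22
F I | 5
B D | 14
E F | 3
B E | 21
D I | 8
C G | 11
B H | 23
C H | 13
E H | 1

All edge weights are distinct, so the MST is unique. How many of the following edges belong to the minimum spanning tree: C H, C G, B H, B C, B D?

2

Sort edges by weight, then run Kruskal:
E H (1): add — endpoints in different components.
D G (2): add — endpoints in different components.
E F (3): add — endpoints in different components.
F I (5): add — endpoints in different components.
D I (8): add — endpoints in different components.
D F (9): skip — D and F already connected.
F G (10): skip — F and G already connected.
C G (11): add — endpoints in different components.
C H (13): skip — C and H already connected.
B D (14): add — endpoints in different components.
MST edge set: {E H, D G, E F, F I, D I, C G, B D}.
Of the listed edges, {C G, B D} are in the MST → 2.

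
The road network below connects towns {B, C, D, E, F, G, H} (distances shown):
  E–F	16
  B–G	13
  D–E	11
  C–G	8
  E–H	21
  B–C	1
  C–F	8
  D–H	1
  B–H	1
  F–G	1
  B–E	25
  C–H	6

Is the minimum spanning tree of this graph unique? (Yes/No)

No

Kruskal's algorithm — process edges by increasing weight (ties by edge label):
B–C (1): add. Components now {B,C} {D} {E} {F} {G} {H}
B–H (1): add. Components now {B,C,H} {D} {E} {F} {G}
D–H (1): add. Components now {B,C,D,H} {E} {F} {G}
F–G (1): add. Components now {B,C,D,H} {E} {F,G}
C–H (6): skip — C and H already connected.
C–F (8): add. Components now {B,C,D,F,G,H} {E}
C–G (8): skip — C and G already connected.
D–E (11): add. Components now {B,C,D,E,F,G,H}
Non-tree edge C–G has weight 8, equal to the heaviest edge on its tree cycle — swapping gives another MST of the same weight. Not unique.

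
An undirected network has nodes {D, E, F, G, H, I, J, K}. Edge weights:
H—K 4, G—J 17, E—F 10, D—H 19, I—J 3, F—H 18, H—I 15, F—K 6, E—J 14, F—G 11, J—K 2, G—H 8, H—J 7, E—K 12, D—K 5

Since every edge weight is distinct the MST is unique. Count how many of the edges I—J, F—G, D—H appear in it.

Kruskal's algorithm — process edges by increasing weight (ties by edge label):
J—K (2): add — endpoints in different components.
I—J (3): add — endpoints in different components.
H—K (4): add — endpoints in different components.
D—K (5): add — endpoints in different components.
F—K (6): add — endpoints in different components.
H—J (7): skip — H and J already connected.
G—H (8): add — endpoints in different components.
E—F (10): add — endpoints in different components.
MST edge set: {J—K, I—J, H—K, D—K, F—K, G—H, E—F}.
Of the listed edges, {I—J} are in the MST → 1.

1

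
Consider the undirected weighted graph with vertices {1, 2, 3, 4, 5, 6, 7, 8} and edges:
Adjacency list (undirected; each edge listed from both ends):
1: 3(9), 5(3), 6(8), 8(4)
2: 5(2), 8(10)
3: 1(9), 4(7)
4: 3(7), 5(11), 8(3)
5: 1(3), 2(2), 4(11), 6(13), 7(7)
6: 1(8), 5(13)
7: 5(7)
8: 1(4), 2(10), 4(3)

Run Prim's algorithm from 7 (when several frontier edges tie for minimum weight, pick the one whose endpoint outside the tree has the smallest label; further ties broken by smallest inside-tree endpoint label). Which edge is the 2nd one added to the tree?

Grow the tree from 7 using Prim:
Step 1: cheapest edge leaving the tree is 5-7 (7); add 5.
Step 2: cheapest edge leaving the tree is 2-5 (2); add 2.
Step 3: cheapest edge leaving the tree is 1-5 (3); add 1.
Step 4: cheapest edge leaving the tree is 1-8 (4); add 8.
Step 5: cheapest edge leaving the tree is 4-8 (3); add 4.
Step 6: cheapest edge leaving the tree is 3-4 (7); add 3.
Step 7: cheapest edge leaving the tree is 1-6 (8); add 6.
The 2nd edge added is 2-5.

2-5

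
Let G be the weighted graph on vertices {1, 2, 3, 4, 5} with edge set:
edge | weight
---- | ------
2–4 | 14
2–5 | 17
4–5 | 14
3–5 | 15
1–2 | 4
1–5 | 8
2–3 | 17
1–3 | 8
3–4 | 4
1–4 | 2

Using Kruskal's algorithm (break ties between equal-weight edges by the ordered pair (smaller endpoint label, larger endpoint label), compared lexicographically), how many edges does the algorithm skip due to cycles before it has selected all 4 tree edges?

1

Kruskal's algorithm — process edges by increasing weight (ties by edge label):
1–4 (2): add — endpoints in different components.
1–2 (4): add — endpoints in different components.
3–4 (4): add — endpoints in different components.
1–3 (8): skip — 1 and 3 already connected.
1–5 (8): add — endpoints in different components.
Edges rejected before the tree was complete: 1.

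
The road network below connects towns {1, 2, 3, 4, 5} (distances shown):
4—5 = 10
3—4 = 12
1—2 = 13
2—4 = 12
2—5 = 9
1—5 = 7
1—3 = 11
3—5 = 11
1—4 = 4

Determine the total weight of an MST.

31

Kruskal's algorithm — process edges by increasing weight (ties by edge label):
1—4 (4): add. Components now {1,4} {2} {3} {5}
1—5 (7): add. Components now {1,4,5} {2} {3}
2—5 (9): add. Components now {1,2,4,5} {3}
4—5 (10): skip — 4 and 5 already connected.
1—3 (11): add. Components now {1,2,3,4,5}
MST edges: 1—4, 1—5, 2—5, 1—3; total weight 4+7+9+11 = 31.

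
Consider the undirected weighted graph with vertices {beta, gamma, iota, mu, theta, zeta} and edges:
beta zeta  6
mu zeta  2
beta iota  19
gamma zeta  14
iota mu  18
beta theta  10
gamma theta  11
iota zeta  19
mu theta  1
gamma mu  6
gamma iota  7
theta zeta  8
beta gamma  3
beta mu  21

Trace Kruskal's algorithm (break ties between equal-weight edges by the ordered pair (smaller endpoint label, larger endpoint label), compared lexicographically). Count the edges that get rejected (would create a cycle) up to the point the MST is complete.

1

Sort edges by weight, then run Kruskal:
mu theta (1): add. Components now {mu,theta} {zeta} {beta} {iota} {gamma}
mu zeta (2): add. Components now {mu,theta,zeta} {beta} {iota} {gamma}
beta gamma (3): add. Components now {mu,theta,zeta} {beta,gamma} {iota}
beta zeta (6): add. Components now {beta,gamma,mu,theta,zeta} {iota}
gamma mu (6): skip — mu and gamma already connected.
gamma iota (7): add. Components now {beta,gamma,iota,mu,theta,zeta}
Edges rejected before the tree was complete: 1.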